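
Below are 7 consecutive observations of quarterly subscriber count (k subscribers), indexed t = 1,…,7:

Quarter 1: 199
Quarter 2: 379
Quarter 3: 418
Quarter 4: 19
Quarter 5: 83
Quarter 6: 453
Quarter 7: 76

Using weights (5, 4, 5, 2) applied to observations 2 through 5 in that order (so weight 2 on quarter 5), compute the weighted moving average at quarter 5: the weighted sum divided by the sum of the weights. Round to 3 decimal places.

239.250

Weighted sum: 5·379 + 4·418 + 5·19 + 2·83 = 1895 + 1672 + 95 + 166 = 3828
Weight total: 5 + 4 + 5 + 2 = 16
WMA = 3828 / 16 = 239.250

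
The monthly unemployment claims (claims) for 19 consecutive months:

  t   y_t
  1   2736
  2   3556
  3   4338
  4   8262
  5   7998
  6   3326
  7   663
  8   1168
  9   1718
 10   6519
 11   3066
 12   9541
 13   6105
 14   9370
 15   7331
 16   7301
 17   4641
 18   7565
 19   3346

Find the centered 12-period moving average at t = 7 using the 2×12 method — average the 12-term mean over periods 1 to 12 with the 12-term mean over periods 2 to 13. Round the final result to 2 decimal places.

4547.96

Sum over 1–12: 2736 + 3556 + 4338 + 8262 + 7998 + 3326 + 663 + 1168 + 1718 + 6519 + 3066 + 9541 = 52891
Sum over 2–13: 3556 + 4338 + 8262 + 7998 + 3326 + 663 + 1168 + 1718 + 6519 + 3066 + 9541 + 6105 = 56260
CMA at t=7 = (52891 + 56260) / (2·12) = 109151 / 24 = 4547.96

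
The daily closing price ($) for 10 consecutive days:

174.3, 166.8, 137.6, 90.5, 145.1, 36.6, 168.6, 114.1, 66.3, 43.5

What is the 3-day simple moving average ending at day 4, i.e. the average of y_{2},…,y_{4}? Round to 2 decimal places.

Sum of periods 2–4: 166.8 + 137.6 + 90.5 = 394.9
Divide by 3: 394.9 / 3 = 131.63

131.63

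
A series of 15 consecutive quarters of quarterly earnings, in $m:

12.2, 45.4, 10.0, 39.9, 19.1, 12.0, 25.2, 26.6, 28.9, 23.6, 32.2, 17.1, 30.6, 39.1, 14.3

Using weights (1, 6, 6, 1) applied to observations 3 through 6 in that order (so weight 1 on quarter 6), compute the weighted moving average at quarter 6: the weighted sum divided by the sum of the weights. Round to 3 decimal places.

Weighted sum: 1·10.0 + 6·39.9 + 6·19.1 + 1·12.0 = 10.0 + 239.4 + 114.6 + 12.0 = 376.0
Weight total: 1 + 6 + 6 + 1 = 14
WMA = 376.0 / 14 = 26.857

26.857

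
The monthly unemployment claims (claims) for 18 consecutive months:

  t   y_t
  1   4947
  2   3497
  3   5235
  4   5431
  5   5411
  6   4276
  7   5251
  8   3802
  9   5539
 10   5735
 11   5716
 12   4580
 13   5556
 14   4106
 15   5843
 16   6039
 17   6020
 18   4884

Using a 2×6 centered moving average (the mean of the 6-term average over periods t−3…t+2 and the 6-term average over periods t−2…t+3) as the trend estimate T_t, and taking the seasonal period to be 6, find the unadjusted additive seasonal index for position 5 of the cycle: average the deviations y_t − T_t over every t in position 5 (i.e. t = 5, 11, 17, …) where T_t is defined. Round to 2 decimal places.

535.71

Season position 5 occurs at t = 5, 11 (where T_t is defined).
t=5: T_5 = 4875.5833; y_5 − T_5 = 5411 − 4875.5833 = 535.4167
t=11: T_11 = 5180.0000; y_11 − T_11 = 5716 − 5180.0000 = 536.0000
Mean deviation: (535.4167 + 536.0000) / 2 = 535.71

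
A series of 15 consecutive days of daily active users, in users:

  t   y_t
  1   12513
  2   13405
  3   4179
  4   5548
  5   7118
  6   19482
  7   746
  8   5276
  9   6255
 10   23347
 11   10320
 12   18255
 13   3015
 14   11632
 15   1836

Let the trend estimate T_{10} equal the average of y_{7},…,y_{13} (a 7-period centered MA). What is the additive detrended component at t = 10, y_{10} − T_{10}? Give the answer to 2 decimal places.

Trend T_10 = (746 + 5276 + 6255 + 23347 + 10320 + 18255 + 3015) / 7 = 67214/7 = 9602.0000
Detrended value: 23347 − 9602.0000 = 13745.00

13745.00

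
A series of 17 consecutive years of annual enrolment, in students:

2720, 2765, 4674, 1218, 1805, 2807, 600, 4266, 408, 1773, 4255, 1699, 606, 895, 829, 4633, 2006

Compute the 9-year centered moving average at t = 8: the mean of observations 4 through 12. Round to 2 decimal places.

Sum of periods 4–12: 1218 + 1805 + 2807 + 600 + 4266 + 408 + 1773 + 4255 + 1699 = 18831
Divide by 9: 18831 / 9 = 2092.33

2092.33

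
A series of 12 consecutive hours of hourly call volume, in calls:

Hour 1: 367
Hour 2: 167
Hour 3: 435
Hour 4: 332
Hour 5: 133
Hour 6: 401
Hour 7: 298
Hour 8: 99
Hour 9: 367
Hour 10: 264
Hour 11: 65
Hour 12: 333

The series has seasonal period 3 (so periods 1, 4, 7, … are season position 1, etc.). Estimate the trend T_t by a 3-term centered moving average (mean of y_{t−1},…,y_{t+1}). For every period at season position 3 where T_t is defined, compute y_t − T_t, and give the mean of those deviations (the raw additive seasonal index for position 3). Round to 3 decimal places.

Season position 3 occurs at t = 3, 6, 9 (where T_t is defined).
t=3: T_3 = 311.33333; y_3 − T_3 = 435 − 311.33333 = 123.66667
t=6: T_6 = 277.33333; y_6 − T_6 = 401 − 277.33333 = 123.66667
t=9: T_9 = 243.33333; y_9 − T_9 = 367 − 243.33333 = 123.66667
Mean deviation: (123.66667 + 123.66667 + 123.66667) / 3 = 123.667

123.667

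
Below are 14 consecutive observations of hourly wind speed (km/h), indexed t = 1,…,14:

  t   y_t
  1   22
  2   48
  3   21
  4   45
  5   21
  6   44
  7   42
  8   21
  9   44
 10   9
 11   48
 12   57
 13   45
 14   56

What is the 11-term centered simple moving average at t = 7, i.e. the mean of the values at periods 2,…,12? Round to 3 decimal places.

Sum of periods 2–12: 48 + 21 + 45 + 21 + 44 + 42 + 21 + 44 + 9 + 48 + 57 = 400
Divide by 11: 400 / 11 = 36.364

36.364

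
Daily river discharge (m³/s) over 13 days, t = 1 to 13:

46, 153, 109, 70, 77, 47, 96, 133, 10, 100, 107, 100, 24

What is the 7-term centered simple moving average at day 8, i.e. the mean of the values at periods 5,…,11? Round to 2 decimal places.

81.43

Sum of periods 5–11: 77 + 47 + 96 + 133 + 10 + 100 + 107 = 570
Divide by 7: 570 / 7 = 81.43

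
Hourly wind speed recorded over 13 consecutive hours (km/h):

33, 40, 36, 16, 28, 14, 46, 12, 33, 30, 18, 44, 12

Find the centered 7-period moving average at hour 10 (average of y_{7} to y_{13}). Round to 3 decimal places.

Sum of periods 7–13: 46 + 12 + 33 + 30 + 18 + 44 + 12 = 195
Divide by 7: 195 / 7 = 27.857

27.857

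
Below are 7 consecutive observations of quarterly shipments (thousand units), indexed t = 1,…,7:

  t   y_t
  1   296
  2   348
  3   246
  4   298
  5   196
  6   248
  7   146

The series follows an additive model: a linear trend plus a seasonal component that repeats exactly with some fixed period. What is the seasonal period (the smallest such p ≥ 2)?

2

First differences y_{t+1} − y_t: 52, -102, 52, -102, 52, -102, …
The difference pattern repeats every 2 terms and not for any smaller step, so p = 2.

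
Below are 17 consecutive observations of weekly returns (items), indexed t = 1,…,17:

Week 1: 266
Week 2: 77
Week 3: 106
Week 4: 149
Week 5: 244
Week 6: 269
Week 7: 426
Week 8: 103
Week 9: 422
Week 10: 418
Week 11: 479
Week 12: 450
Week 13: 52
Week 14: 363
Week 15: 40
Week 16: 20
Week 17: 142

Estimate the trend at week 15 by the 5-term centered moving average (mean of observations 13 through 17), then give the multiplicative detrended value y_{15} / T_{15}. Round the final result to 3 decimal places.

0.324

Trend T_15 = (52 + 363 + 40 + 20 + 142) / 5 = 617/5 = 123.40000
Ratio to trend: 40 / 123.40000 = 0.324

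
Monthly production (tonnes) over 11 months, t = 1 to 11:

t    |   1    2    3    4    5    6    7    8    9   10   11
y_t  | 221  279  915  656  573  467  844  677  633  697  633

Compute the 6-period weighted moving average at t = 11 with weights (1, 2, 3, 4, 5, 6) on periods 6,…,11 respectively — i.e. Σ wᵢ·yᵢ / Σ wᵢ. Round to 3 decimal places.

666.714

Weighted sum: 1·467 + 2·844 + 3·677 + 4·633 + 5·697 + 6·633 = 467 + 1688 + 2031 + 2532 + 3485 + 3798 = 14001
Weight total: 1 + 2 + 3 + 4 + 5 + 6 = 21
WMA = 14001 / 21 = 666.714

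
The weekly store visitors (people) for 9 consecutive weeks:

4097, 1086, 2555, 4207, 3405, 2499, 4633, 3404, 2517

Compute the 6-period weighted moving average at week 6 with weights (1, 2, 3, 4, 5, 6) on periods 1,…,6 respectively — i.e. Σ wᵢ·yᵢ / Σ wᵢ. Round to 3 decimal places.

Weighted sum: 1·4097 + 2·1086 + 3·2555 + 4·4207 + 5·3405 + 6·2499 = 4097 + 2172 + 7665 + 16828 + 17025 + 14994 = 62781
Weight total: 1 + 2 + 3 + 4 + 5 + 6 = 21
WMA = 62781 / 21 = 2989.571

2989.571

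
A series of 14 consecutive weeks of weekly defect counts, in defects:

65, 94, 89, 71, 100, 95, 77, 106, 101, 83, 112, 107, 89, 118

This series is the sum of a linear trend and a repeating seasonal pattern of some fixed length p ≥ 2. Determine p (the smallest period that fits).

3

First differences y_{t+1} − y_t: 29, -5, -18, 29, -5, -18, 29, -5, …
The difference pattern repeats every 3 terms and not for any smaller step, so p = 3.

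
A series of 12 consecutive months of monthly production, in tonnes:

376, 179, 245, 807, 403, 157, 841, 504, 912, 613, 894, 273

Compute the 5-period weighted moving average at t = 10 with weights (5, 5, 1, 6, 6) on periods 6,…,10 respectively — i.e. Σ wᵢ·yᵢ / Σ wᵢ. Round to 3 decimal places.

Weighted sum: 5·157 + 5·841 + 1·504 + 6·912 + 6·613 = 785 + 4205 + 504 + 5472 + 3678 = 14644
Weight total: 5 + 5 + 1 + 6 + 6 = 23
WMA = 14644 / 23 = 636.696

636.696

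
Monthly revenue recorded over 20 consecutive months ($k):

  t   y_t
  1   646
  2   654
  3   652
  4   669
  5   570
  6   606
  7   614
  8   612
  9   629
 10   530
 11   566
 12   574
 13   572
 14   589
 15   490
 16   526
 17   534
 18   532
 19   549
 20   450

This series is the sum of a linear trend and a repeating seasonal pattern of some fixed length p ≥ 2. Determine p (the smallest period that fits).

5

First differences y_{t+1} − y_t: 8, -2, 17, -99, 36, 8, -2, 17, -99, 36, 8, -2, …
The difference pattern repeats every 5 terms and not for any smaller step, so p = 5.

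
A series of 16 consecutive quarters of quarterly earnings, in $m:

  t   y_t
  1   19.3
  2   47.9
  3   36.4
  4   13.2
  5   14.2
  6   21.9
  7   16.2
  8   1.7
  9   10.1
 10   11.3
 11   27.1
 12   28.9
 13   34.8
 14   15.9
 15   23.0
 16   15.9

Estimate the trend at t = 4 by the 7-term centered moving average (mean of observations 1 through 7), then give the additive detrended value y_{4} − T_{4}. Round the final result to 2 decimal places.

Trend T_4 = (19.3 + 47.9 + 36.4 + 13.2 + 14.2 + 21.9 + 16.2) / 7 = 169.1/7 = 24.1571
Detrended value: 13.2 − 24.1571 = -10.96

-10.96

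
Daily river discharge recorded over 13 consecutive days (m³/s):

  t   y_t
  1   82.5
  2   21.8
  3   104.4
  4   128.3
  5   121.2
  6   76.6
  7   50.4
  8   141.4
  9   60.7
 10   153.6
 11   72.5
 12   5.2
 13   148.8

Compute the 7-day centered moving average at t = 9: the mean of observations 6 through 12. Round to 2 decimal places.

Sum of periods 6–12: 76.6 + 50.4 + 141.4 + 60.7 + 153.6 + 72.5 + 5.2 = 560.4
Divide by 7: 560.4 / 7 = 80.06

80.06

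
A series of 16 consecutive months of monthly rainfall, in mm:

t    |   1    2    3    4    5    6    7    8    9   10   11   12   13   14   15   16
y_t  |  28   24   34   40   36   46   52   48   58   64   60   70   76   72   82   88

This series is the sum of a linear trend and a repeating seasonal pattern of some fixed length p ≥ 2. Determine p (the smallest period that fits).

First differences y_{t+1} − y_t: -4, 10, 6, -4, 10, 6, -4, 10, …
The difference pattern repeats every 3 terms and not for any smaller step, so p = 3.

3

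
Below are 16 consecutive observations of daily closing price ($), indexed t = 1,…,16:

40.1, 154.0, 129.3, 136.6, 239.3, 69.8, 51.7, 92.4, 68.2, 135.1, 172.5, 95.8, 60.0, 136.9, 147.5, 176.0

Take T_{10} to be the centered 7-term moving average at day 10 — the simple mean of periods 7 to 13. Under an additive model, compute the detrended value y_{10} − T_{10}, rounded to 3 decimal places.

38.571

Trend T_10 = (51.7 + 92.4 + 68.2 + 135.1 + 172.5 + 95.8 + 60.0) / 7 = 675.7/7 = 96.52857
Detrended value: 135.1 − 96.52857 = 38.571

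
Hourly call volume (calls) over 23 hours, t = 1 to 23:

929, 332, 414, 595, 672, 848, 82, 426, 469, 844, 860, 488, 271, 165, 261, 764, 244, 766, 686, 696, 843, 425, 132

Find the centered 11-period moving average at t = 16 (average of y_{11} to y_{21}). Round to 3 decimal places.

549.455

Sum of periods 11–21: 860 + 488 + 271 + 165 + 261 + 764 + 244 + 766 + 686 + 696 + 843 = 6044
Divide by 11: 6044 / 11 = 549.455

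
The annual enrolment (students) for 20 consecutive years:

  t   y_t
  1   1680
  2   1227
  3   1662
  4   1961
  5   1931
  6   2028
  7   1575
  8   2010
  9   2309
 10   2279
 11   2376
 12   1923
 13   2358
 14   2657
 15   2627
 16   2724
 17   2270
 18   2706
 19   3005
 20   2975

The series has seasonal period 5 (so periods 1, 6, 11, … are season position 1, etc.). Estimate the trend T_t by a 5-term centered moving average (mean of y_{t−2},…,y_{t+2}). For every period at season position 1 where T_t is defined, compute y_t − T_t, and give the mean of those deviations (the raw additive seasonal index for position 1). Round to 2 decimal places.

127.07

Season position 1 occurs at t = 6, 11, 16 (where T_t is defined).
t=6: T_6 = 1901.0000; y_6 − T_6 = 2028 − 1901.0000 = 127.0000
t=11: T_11 = 2249.0000; y_11 − T_11 = 2376 − 2249.0000 = 127.0000
t=16: T_16 = 2596.8000; y_16 − T_16 = 2724 − 2596.8000 = 127.2000
Mean deviation: (127.0000 + 127.0000 + 127.2000) / 3 = 127.07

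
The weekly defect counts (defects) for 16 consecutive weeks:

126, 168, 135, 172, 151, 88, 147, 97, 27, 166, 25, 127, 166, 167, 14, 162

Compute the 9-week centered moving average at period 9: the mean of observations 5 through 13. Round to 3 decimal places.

110.444

Sum of periods 5–13: 151 + 88 + 147 + 97 + 27 + 166 + 25 + 127 + 166 = 994
Divide by 9: 994 / 9 = 110.444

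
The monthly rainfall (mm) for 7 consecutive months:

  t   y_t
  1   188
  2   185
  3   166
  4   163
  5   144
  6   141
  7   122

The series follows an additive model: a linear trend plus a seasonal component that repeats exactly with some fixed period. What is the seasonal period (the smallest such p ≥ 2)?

First differences y_{t+1} − y_t: -3, -19, -3, -19, -3, -19, …
The difference pattern repeats every 2 terms and not for any smaller step, so p = 2.

2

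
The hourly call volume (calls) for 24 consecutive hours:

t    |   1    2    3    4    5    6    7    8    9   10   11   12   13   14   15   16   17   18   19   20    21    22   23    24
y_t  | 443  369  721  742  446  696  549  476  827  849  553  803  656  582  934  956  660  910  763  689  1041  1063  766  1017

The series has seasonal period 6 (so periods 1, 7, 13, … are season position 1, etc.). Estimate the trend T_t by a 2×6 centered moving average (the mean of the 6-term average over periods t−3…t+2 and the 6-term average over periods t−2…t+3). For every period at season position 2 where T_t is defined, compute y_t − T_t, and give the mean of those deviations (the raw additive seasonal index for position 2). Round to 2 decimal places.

Season position 2 occurs at t = 8, 14, 20 (where T_t is defined).
t=8: T_8 = 649.4167; y_8 − T_8 = 476 − 649.4167 = -173.4167
t=14: T_14 = 756.2500; y_14 − T_14 = 582 − 756.2500 = -174.2500
t=20: T_20 = 863.1667; y_20 − T_20 = 689 − 863.1667 = -174.1667
Mean deviation: (-173.4167 + -174.2500 + -174.1667) / 3 = -173.94

-173.94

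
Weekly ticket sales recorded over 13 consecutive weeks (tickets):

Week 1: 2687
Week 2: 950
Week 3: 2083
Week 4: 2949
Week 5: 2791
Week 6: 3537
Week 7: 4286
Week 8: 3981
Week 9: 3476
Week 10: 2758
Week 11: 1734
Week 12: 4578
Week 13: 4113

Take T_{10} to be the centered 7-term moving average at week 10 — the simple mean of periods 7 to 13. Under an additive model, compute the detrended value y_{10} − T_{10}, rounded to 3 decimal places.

Trend T_10 = (4286 + 3981 + 3476 + 2758 + 1734 + 4578 + 4113) / 7 = 24926/7 = 3560.85714
Detrended value: 2758 − 3560.85714 = -802.857

-802.857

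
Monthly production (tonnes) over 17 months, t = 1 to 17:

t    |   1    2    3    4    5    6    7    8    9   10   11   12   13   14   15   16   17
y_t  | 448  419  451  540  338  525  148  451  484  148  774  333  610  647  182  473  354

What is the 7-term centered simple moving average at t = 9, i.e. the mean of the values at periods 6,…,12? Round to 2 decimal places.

409.00

Sum of periods 6–12: 525 + 148 + 451 + 484 + 148 + 774 + 333 = 2863
Divide by 7: 2863 / 7 = 409.00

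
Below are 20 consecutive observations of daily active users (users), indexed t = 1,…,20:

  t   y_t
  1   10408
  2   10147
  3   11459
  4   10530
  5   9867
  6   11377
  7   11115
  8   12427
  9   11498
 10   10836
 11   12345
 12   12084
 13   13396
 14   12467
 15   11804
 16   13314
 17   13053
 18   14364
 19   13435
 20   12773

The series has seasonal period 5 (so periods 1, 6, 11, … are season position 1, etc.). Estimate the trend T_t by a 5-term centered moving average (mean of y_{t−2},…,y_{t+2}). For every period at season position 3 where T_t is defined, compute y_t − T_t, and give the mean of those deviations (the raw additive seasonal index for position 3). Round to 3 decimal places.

Season position 3 occurs at t = 3, 8, 13, 18 (where T_t is defined).
t=3: T_3 = 10482.20000; y_3 − T_3 = 11459 − 10482.20000 = 976.80000
t=8: T_8 = 11450.60000; y_8 − T_8 = 12427 − 11450.60000 = 976.40000
t=13: T_13 = 12419.20000; y_13 − T_13 = 13396 − 12419.20000 = 976.80000
t=18: T_18 = 13387.80000; y_18 − T_18 = 14364 − 13387.80000 = 976.20000
Mean deviation: (976.80000 + 976.40000 + 976.80000 + 976.20000) / 4 = 976.550

976.550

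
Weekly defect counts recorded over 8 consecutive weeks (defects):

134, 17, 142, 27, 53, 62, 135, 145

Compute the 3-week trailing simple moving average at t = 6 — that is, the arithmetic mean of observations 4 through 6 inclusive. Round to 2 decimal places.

47.33

Sum of periods 4–6: 27 + 53 + 62 = 142
Divide by 3: 142 / 3 = 47.33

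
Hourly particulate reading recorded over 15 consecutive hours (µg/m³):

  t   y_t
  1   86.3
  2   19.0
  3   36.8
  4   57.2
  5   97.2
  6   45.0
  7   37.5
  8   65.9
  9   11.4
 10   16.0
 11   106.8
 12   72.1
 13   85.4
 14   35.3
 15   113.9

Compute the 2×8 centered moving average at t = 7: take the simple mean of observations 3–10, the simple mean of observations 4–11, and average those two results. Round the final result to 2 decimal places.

Sum over 3–10: 36.8 + 57.2 + 97.2 + 45.0 + 37.5 + 65.9 + 11.4 + 16.0 = 367.0
Sum over 4–11: 57.2 + 97.2 + 45.0 + 37.5 + 65.9 + 11.4 + 16.0 + 106.8 = 437.0
CMA at t=7 = (367.0 + 437.0) / (2·8) = 804.0 / 16 = 50.25

50.25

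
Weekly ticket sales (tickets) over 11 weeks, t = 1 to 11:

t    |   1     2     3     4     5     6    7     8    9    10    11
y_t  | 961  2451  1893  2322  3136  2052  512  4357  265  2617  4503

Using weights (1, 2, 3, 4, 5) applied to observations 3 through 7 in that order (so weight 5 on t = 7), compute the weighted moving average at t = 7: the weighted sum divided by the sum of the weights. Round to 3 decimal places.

1780.867

Weighted sum: 1·1893 + 2·2322 + 3·3136 + 4·2052 + 5·512 = 1893 + 4644 + 9408 + 8208 + 2560 = 26713
Weight total: 1 + 2 + 3 + 4 + 5 = 15
WMA = 26713 / 15 = 1780.867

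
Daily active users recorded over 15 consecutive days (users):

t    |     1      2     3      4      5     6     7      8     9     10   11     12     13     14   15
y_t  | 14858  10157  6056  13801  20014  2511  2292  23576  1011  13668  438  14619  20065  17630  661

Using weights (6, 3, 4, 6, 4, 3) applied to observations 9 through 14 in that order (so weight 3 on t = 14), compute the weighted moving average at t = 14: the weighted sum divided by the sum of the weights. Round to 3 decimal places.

Weighted sum: 6·1011 + 3·13668 + 4·438 + 6·14619 + 4·20065 + 3·17630 = 6066 + 41004 + 1752 + 87714 + 80260 + 52890 = 269686
Weight total: 6 + 3 + 4 + 6 + 4 + 3 = 26
WMA = 269686 / 26 = 10372.538

10372.538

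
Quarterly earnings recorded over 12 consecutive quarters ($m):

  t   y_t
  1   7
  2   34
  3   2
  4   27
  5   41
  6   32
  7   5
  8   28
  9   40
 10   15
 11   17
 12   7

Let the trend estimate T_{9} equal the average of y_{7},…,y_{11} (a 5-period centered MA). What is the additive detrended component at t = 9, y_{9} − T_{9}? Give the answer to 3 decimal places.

19.000

Trend T_9 = (5 + 28 + 40 + 15 + 17) / 5 = 105/5 = 21.00000
Detrended value: 40 − 21.00000 = 19.000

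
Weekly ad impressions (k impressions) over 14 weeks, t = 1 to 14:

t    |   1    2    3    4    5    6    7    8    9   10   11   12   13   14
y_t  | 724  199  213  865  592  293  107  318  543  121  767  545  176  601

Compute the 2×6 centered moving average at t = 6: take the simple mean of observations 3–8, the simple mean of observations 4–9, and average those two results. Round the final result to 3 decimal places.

Sum over 3–8: 213 + 865 + 592 + 293 + 107 + 318 = 2388
Sum over 4–9: 865 + 592 + 293 + 107 + 318 + 543 = 2718
CMA at t=6 = (2388 + 2718) / (2·6) = 5106 / 12 = 425.500

425.500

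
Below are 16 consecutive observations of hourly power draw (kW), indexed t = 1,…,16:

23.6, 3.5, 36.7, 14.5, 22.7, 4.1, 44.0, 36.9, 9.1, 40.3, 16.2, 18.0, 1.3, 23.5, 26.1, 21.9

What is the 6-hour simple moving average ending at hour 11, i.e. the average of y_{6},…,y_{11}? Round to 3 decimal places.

Sum of periods 6–11: 4.1 + 44.0 + 36.9 + 9.1 + 40.3 + 16.2 = 150.6
Divide by 6: 150.6 / 6 = 25.100

25.100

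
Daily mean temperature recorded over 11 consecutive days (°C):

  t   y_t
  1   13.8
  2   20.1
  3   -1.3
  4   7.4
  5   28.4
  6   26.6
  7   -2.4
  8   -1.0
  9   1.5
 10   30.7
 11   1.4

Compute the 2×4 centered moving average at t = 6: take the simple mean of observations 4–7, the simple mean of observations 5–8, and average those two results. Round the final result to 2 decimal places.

13.95

Sum over 4–7: 7.4 + 28.4 + 26.6 + (-2.4) = 60.0
Sum over 5–8: 28.4 + 26.6 + (-2.4) + (-1.0) = 51.6
CMA at t=6 = (60.0 + 51.6) / (2·4) = 111.6 / 8 = 13.95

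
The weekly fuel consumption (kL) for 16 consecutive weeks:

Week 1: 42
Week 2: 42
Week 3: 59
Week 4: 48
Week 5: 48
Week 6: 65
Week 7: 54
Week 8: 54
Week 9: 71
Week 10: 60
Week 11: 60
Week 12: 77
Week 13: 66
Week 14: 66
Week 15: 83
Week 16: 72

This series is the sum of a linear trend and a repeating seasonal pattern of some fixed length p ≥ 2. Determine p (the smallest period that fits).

First differences y_{t+1} − y_t: 0, 17, -11, 0, 17, -11, 0, 17, …
The difference pattern repeats every 3 terms and not for any smaller step, so p = 3.

3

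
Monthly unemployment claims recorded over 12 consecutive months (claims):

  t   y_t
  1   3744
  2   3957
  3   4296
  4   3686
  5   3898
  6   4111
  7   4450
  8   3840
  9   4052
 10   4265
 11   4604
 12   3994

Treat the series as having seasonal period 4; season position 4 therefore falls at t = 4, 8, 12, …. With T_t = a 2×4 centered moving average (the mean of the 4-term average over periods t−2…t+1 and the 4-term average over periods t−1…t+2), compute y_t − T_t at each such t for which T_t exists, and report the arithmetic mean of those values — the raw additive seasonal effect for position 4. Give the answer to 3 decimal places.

Season position 4 occurs at t = 4, 8 (where T_t is defined).
t=4: T_4 = 3978.50000; y_4 − T_4 = 3686 − 3978.50000 = -292.50000
t=8: T_8 = 4132.50000; y_8 − T_8 = 3840 − 4132.50000 = -292.50000
Mean deviation: (-292.50000 + -292.50000) / 2 = -292.500

-292.500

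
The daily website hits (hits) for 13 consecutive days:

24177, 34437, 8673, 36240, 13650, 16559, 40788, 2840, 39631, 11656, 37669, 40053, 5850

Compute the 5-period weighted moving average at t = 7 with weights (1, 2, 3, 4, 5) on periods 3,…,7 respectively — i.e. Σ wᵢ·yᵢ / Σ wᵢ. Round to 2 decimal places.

Weighted sum: 1·8673 + 2·36240 + 3·13650 + 4·16559 + 5·40788 = 8673 + 72480 + 40950 + 66236 + 203940 = 392279
Weight total: 1 + 2 + 3 + 4 + 5 = 15
WMA = 392279 / 15 = 26151.93

26151.93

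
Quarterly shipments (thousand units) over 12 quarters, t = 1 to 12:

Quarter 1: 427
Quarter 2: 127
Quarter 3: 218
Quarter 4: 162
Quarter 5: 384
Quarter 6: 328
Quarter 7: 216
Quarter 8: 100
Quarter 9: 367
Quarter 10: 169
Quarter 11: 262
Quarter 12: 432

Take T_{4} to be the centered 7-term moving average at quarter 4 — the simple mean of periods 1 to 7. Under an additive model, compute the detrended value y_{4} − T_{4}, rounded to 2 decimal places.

Trend T_4 = (427 + 127 + 218 + 162 + 384 + 328 + 216) / 7 = 1862/7 = 266.0000
Detrended value: 162 − 266.0000 = -104.00

-104.00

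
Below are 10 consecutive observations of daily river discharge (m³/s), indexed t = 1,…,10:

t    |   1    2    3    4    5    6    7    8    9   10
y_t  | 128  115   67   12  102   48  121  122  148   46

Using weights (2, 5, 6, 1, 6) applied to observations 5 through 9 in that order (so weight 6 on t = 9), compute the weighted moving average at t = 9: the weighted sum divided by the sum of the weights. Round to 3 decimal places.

109.000

Weighted sum: 2·102 + 5·48 + 6·121 + 1·122 + 6·148 = 204 + 240 + 726 + 122 + 888 = 2180
Weight total: 2 + 5 + 6 + 1 + 6 = 20
WMA = 2180 / 20 = 109.000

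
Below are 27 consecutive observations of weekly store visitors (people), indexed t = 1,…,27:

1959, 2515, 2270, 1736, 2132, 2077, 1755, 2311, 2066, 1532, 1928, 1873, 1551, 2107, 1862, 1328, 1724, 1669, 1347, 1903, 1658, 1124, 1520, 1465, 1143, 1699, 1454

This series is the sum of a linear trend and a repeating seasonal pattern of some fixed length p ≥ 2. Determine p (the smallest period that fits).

6

First differences y_{t+1} − y_t: 556, -245, -534, 396, -55, -322, 556, -245, -534, 396, -55, -322, 556, -245, …
The difference pattern repeats every 6 terms and not for any smaller step, so p = 6.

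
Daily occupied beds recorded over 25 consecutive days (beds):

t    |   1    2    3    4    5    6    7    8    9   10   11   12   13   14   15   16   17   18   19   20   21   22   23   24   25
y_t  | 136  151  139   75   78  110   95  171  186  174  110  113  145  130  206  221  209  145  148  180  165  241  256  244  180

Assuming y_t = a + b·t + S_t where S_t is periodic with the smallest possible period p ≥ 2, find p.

First differences y_{t+1} − y_t: 15, -12, -64, 3, 32, -15, 76, 15, -12, -64, 3, 32, -15, 76, 15, -12, …
The difference pattern repeats every 7 terms and not for any smaller step, so p = 7.

7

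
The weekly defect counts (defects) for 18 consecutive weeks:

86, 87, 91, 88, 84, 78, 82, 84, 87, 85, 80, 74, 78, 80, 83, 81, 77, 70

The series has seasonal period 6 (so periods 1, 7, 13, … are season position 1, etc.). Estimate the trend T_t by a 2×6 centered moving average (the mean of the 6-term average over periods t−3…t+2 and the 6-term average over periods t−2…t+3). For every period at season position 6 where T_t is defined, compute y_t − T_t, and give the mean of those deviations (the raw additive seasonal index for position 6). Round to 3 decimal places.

-6.250

Season position 6 occurs at t = 6, 12 (where T_t is defined).
t=6: T_6 = 84.16667; y_6 − T_6 = 78 − 84.16667 = -6.16667
t=12: T_12 = 80.33333; y_12 − T_12 = 74 − 80.33333 = -6.33333
Mean deviation: (-6.16667 + -6.33333) / 2 = -6.250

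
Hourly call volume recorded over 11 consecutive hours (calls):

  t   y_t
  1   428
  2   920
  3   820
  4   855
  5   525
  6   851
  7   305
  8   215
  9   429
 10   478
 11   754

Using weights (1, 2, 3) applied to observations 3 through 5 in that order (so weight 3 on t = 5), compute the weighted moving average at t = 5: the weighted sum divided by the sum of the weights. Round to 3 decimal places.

Weighted sum: 1·820 + 2·855 + 3·525 = 820 + 1710 + 1575 = 4105
Weight total: 1 + 2 + 3 = 6
WMA = 4105 / 6 = 684.167

684.167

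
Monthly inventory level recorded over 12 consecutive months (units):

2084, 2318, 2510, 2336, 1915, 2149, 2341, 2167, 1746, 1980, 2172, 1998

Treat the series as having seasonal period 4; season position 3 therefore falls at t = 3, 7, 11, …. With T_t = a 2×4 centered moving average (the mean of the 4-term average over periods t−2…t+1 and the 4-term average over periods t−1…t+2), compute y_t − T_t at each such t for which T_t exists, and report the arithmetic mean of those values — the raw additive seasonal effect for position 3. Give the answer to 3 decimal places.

219.125

Season position 3 occurs at t = 3, 7 (where T_t is defined).
t=3: T_3 = 2290.87500; y_3 − T_3 = 2510 − 2290.87500 = 219.12500
t=7: T_7 = 2121.87500; y_7 − T_7 = 2341 − 2121.87500 = 219.12500
Mean deviation: (219.12500 + 219.12500) / 2 = 219.125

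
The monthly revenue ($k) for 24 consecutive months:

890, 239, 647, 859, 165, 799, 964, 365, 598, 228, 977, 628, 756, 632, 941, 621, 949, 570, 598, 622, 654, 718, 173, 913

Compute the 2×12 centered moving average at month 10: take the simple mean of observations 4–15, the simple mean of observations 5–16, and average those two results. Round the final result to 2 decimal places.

649.42

Sum over 4–15: 859 + 165 + 799 + 964 + 365 + 598 + 228 + 977 + 628 + 756 + 632 + 941 = 7912
Sum over 5–16: 165 + 799 + 964 + 365 + 598 + 228 + 977 + 628 + 756 + 632 + 941 + 621 = 7674
CMA at t=10 = (7912 + 7674) / (2·12) = 15586 / 24 = 649.42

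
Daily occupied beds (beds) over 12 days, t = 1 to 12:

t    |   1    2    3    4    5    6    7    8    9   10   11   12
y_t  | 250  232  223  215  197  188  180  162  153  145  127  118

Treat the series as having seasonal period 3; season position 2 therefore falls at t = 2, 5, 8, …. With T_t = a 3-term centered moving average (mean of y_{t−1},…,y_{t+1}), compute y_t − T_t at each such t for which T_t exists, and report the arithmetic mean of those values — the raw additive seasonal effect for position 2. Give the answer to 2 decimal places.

-3.00

Season position 2 occurs at t = 2, 5, 8, 11 (where T_t is defined).
t=2: T_2 = 235.0000; y_2 − T_2 = 232 − 235.0000 = -3.0000
t=5: T_5 = 200.0000; y_5 − T_5 = 197 − 200.0000 = -3.0000
t=8: T_8 = 165.0000; y_8 − T_8 = 162 − 165.0000 = -3.0000
t=11: T_11 = 130.0000; y_11 − T_11 = 127 − 130.0000 = -3.0000
Mean deviation: (-3.0000 + -3.0000 + -3.0000 + -3.0000) / 4 = -3.00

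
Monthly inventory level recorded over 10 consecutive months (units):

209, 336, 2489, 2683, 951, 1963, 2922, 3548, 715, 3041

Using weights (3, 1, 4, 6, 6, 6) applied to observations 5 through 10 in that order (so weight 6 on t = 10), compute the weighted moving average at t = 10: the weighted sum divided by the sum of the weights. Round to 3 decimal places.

Weighted sum: 3·951 + 1·1963 + 4·2922 + 6·3548 + 6·715 + 6·3041 = 2853 + 1963 + 11688 + 21288 + 4290 + 18246 = 60328
Weight total: 3 + 1 + 4 + 6 + 6 + 6 = 26
WMA = 60328 / 26 = 2320.308

2320.308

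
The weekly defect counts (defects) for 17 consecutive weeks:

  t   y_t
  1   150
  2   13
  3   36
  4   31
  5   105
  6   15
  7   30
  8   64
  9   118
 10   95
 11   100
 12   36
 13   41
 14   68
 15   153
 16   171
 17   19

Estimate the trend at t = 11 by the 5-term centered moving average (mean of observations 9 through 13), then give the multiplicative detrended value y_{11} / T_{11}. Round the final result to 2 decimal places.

1.28

Trend T_11 = (118 + 95 + 100 + 36 + 41) / 5 = 390/5 = 78.0000
Ratio to trend: 100 / 78.0000 = 1.28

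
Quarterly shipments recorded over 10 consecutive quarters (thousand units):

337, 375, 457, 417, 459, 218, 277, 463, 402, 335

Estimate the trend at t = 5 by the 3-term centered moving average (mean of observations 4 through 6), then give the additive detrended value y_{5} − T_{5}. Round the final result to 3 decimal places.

94.333

Trend T_5 = (417 + 459 + 218) / 3 = 1094/3 = 364.66667
Detrended value: 459 − 364.66667 = 94.333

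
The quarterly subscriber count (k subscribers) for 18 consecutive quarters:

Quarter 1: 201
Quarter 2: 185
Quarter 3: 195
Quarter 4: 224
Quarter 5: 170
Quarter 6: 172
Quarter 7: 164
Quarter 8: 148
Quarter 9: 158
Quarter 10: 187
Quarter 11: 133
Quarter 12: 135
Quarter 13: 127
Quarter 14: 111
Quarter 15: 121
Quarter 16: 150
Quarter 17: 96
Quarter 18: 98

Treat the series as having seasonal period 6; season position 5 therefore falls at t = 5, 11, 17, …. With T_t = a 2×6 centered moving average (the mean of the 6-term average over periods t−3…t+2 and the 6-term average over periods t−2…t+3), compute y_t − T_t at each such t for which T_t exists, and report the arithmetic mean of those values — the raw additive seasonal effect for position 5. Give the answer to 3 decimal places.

-11.917

Season position 5 occurs at t = 5, 11 (where T_t is defined).
t=5: T_5 = 181.91667; y_5 − T_5 = 170 − 181.91667 = -11.91667
t=11: T_11 = 144.91667; y_11 − T_11 = 133 − 144.91667 = -11.91667
Mean deviation: (-11.91667 + -11.91667) / 2 = -11.917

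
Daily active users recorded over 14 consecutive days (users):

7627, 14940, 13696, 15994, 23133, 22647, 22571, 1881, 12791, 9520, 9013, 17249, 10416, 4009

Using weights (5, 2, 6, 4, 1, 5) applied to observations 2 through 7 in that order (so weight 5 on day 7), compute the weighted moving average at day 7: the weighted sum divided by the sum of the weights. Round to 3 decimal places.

18525.652

Weighted sum: 5·14940 + 2·13696 + 6·15994 + 4·23133 + 1·22647 + 5·22571 = 74700 + 27392 + 95964 + 92532 + 22647 + 112855 = 426090
Weight total: 5 + 2 + 6 + 4 + 1 + 5 = 23
WMA = 426090 / 23 = 18525.652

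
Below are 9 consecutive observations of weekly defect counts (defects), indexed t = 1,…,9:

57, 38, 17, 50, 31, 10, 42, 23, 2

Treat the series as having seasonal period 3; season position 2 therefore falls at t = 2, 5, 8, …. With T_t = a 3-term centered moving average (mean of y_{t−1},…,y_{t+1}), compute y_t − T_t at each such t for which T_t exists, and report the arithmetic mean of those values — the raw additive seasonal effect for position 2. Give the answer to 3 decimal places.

0.667

Season position 2 occurs at t = 2, 5, 8 (where T_t is defined).
t=2: T_2 = 37.33333; y_2 − T_2 = 38 − 37.33333 = 0.66667
t=5: T_5 = 30.33333; y_5 − T_5 = 31 − 30.33333 = 0.66667
t=8: T_8 = 22.33333; y_8 − T_8 = 23 − 22.33333 = 0.66667
Mean deviation: (0.66667 + 0.66667 + 0.66667) / 3 = 0.667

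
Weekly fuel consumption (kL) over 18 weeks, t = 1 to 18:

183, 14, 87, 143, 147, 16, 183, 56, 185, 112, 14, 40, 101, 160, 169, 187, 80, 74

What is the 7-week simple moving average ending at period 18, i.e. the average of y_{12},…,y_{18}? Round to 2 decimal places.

115.86

Sum of periods 12–18: 40 + 101 + 160 + 169 + 187 + 80 + 74 = 811
Divide by 7: 811 / 7 = 115.86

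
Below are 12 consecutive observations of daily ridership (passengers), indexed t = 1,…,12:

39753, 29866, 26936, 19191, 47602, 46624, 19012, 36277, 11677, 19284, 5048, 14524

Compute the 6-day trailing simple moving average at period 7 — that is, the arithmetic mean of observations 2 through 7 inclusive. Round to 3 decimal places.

31538.500

Sum of periods 2–7: 29866 + 26936 + 19191 + 47602 + 46624 + 19012 = 189231
Divide by 6: 189231 / 6 = 31538.500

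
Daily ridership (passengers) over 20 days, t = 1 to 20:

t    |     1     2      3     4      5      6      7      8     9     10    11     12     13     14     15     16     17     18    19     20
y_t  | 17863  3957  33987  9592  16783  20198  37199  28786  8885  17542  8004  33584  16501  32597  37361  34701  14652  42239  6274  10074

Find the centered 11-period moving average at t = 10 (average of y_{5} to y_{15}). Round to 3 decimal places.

23403.636

Sum of periods 5–15: 16783 + 20198 + 37199 + 28786 + 8885 + 17542 + 8004 + 33584 + 16501 + 32597 + 37361 = 257440
Divide by 11: 257440 / 11 = 23403.636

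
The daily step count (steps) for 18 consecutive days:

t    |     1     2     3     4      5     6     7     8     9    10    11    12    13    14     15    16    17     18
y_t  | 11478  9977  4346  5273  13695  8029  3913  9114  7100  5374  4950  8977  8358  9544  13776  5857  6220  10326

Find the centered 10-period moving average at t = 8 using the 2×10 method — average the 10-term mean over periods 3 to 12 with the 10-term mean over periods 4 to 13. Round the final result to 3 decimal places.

7277.700

Sum over 3–12: 4346 + 5273 + 13695 + 8029 + 3913 + 9114 + 7100 + 5374 + 4950 + 8977 = 70771
Sum over 4–13: 5273 + 13695 + 8029 + 3913 + 9114 + 7100 + 5374 + 4950 + 8977 + 8358 = 74783
CMA at t=8 = (70771 + 74783) / (2·10) = 145554 / 20 = 7277.700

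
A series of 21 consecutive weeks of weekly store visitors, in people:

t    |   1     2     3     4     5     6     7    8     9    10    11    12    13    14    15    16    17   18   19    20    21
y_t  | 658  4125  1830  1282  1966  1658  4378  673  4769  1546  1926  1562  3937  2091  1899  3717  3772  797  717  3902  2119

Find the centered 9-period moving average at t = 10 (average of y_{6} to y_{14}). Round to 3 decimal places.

2504.444

Sum of periods 6–14: 1658 + 4378 + 673 + 4769 + 1546 + 1926 + 1562 + 3937 + 2091 = 22540
Divide by 9: 22540 / 9 = 2504.444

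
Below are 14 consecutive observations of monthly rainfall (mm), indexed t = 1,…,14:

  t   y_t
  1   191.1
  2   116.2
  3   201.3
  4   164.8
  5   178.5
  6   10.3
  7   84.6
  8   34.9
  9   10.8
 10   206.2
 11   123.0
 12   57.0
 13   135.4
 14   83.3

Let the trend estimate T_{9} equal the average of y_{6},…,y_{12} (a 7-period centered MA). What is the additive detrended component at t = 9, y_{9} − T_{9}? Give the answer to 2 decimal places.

-64.46

Trend T_9 = (10.3 + 84.6 + 34.9 + 10.8 + 206.2 + 123.0 + 57.0) / 7 = 526.8/7 = 75.2571
Detrended value: 10.8 − 75.2571 = -64.46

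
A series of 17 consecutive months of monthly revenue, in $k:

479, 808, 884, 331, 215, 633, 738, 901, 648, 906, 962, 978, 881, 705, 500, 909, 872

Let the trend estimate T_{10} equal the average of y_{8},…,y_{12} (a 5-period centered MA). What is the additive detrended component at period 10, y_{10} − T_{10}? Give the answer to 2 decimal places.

Trend T_10 = (901 + 648 + 906 + 962 + 978) / 5 = 4395/5 = 879.0000
Detrended value: 906 − 879.0000 = 27.00

27.00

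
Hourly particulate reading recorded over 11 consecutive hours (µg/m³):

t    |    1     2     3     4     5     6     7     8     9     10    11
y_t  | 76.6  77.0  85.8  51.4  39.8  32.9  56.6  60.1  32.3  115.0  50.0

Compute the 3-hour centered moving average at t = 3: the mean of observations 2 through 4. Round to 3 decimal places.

Sum of periods 2–4: 77.0 + 85.8 + 51.4 = 214.2
Divide by 3: 214.2 / 3 = 71.400

71.400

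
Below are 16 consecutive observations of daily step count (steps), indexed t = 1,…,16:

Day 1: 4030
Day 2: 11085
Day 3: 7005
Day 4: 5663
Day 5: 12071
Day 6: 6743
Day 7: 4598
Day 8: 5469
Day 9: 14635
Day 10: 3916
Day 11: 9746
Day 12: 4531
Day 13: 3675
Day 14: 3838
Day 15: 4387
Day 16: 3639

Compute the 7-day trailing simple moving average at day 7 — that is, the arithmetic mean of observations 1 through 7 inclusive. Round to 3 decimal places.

7313.571

Sum of periods 1–7: 4030 + 11085 + 7005 + 5663 + 12071 + 6743 + 4598 = 51195
Divide by 7: 51195 / 7 = 7313.571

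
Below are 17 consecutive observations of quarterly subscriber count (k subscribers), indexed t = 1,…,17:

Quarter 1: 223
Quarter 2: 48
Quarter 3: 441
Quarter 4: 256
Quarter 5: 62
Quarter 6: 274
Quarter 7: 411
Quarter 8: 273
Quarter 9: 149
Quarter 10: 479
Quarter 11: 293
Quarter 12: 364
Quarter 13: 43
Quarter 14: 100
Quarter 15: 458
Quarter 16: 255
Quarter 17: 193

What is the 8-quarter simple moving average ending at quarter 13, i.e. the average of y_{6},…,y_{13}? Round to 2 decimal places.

Sum of periods 6–13: 274 + 411 + 273 + 149 + 479 + 293 + 364 + 43 = 2286
Divide by 8: 2286 / 8 = 285.75

285.75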